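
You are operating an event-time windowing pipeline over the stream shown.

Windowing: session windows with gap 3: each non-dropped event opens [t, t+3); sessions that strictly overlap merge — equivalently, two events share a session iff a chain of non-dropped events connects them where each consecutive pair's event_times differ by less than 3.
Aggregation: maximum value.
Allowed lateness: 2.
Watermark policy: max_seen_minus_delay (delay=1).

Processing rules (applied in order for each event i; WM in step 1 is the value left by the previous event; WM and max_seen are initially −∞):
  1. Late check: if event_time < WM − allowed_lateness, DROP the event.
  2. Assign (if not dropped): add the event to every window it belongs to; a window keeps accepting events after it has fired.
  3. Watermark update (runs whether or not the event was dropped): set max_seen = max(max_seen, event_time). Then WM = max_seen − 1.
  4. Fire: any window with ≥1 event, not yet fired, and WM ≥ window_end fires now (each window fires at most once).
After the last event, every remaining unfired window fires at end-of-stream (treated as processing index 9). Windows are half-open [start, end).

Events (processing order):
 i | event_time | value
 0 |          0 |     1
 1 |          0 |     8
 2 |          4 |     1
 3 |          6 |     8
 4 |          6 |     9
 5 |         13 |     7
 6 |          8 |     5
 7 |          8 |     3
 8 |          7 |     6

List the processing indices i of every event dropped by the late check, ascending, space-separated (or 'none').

6 7 8

i=0 t=0 v=1: → [0,3); WM=-1
i=1 t=0 v=8: → [0,3); WM=-1
i=2 t=4 v=1: → [4,7); WM=3
i=3 t=6 v=8: → [4,9); WM=5
i=4 t=6 v=9: → [4,9); WM=5
i=5 t=13 v=7: → [13,16); WM=12
i=6 t=8 v=5: DROP (t<12-2); WM=12
i=7 t=8 v=3: DROP (t<12-2); WM=12
i=8 t=7 v=6: DROP (t<12-2); WM=12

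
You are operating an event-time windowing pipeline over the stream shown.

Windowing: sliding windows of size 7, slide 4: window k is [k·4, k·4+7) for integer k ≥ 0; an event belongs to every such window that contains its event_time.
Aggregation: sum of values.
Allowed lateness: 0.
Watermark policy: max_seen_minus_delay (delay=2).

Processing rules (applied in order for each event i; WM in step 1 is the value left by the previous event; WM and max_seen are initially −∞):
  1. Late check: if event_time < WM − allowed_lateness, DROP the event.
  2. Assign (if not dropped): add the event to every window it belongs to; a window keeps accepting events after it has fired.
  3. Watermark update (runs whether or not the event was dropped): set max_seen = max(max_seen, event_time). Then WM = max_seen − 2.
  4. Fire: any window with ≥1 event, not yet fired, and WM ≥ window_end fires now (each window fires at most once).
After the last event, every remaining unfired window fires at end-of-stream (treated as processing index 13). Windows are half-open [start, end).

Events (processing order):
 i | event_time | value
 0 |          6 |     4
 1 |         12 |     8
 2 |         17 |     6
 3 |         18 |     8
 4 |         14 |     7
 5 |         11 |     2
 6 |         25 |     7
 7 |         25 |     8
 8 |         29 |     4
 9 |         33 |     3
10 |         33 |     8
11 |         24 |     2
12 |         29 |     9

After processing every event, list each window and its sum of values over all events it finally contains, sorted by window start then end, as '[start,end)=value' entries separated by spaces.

i=0 t=6 v=4: → [4,11),[0,7); WM=4
i=1 t=12 v=8: → [12,19),[8,15); WM=10; [0,7) fires=4
i=2 t=17 v=6: → [16,23),[12,19); WM=15; [4,11) fires=4 [8,15) fires=8
i=3 t=18 v=8: → [16,23),[12,19); WM=16
i=4 t=14 v=7: DROP (t<16-0); WM=16
i=5 t=11 v=2: DROP (t<16-0); WM=16
i=6 t=25 v=7: → [24,31),[20,27); WM=23; [12,19) fires=22 [16,23) fires=14
i=7 t=25 v=8: → [24,31),[20,27); WM=23
i=8 t=29 v=4: → [28,35),[24,31); WM=27; [20,27) fires=15
i=9 t=33 v=3: → [32,39),[28,35); WM=31; [24,31) fires=19
i=10 t=33 v=8: → [32,39),[28,35); WM=31
i=11 t=24 v=2: DROP (t<31-0); WM=31
i=12 t=29 v=9: DROP (t<31-0); WM=31

[0,7)=4 [4,11)=4 [8,15)=8 [12,19)=22 [16,23)=14 [20,27)=15 [24,31)=19 [28,35)=15 [32,39)=11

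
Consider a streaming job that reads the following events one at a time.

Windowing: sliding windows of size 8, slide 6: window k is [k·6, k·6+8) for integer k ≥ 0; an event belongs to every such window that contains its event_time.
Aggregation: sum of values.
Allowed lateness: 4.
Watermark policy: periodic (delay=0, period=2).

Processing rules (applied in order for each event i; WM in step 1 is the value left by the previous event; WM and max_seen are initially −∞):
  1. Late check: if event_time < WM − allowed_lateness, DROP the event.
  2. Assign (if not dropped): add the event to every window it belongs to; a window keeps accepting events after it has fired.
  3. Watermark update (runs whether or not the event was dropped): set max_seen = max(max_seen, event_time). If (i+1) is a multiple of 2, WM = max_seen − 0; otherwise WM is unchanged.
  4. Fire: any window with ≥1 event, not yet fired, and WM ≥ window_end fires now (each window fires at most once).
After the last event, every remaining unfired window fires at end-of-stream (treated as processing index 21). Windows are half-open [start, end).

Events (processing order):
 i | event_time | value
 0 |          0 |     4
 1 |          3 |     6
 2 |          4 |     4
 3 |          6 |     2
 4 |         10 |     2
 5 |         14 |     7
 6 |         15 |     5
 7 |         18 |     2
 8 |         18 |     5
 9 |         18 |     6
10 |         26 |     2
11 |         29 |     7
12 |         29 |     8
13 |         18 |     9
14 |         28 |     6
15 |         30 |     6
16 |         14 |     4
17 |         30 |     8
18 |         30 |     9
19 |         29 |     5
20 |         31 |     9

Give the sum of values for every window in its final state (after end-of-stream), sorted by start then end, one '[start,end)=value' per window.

[0,8)=16 [6,14)=4 [12,20)=25 [18,26)=13 [24,32)=60 [30,38)=32

i=0 t=0 v=4: → [0,8); WM=−∞
i=1 t=3 v=6: → [0,8); WM=3
i=2 t=4 v=4: → [0,8); WM=3
i=3 t=6 v=2: → [6,14),[0,8); WM=6
i=4 t=10 v=2: → [6,14); WM=6
i=5 t=14 v=7: → [12,20); WM=14; [0,8) fires=16 [6,14) fires=4
i=6 t=15 v=5: → [12,20); WM=14
i=7 t=18 v=2: → [18,26),[12,20); WM=18
i=8 t=18 v=5: → [18,26),[12,20); WM=18
i=9 t=18 v=6: → [18,26),[12,20); WM=18
i=10 t=26 v=2: → [24,32); WM=18
i=11 t=29 v=7: → [24,32); WM=29; [12,20) fires=25 [18,26) fires=13
i=12 t=29 v=8: → [24,32); WM=29
i=13 t=18 v=9: DROP (t<29-4); WM=29
i=14 t=28 v=6: → [24,32); WM=29
i=15 t=30 v=6: → [30,38),[24,32); WM=30
i=16 t=14 v=4: DROP (t<30-4); WM=30
i=17 t=30 v=8: → [30,38),[24,32); WM=30
i=18 t=30 v=9: → [30,38),[24,32); WM=30
i=19 t=29 v=5: → [24,32); WM=30
i=20 t=31 v=9: → [30,38),[24,32); WM=30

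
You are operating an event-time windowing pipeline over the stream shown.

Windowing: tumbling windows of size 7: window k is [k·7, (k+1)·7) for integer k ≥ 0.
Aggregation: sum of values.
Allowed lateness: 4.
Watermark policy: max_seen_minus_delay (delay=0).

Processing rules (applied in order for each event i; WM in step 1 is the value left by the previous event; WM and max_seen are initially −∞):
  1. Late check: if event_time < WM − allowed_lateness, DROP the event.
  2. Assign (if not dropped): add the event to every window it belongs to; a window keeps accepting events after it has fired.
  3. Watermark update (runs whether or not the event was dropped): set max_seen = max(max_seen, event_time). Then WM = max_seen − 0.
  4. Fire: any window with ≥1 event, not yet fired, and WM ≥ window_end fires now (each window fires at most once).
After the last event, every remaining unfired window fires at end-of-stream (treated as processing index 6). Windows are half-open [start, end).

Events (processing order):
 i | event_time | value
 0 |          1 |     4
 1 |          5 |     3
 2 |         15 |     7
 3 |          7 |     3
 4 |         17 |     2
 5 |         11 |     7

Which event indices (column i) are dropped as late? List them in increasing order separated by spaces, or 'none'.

3 5

i=0 t=1 v=4: → [0,7); WM=1
i=1 t=5 v=3: → [0,7); WM=5
i=2 t=15 v=7: → [14,21); WM=15; [0,7) fires=7
i=3 t=7 v=3: DROP (t<15-4); WM=15
i=4 t=17 v=2: → [14,21); WM=17
i=5 t=11 v=7: DROP (t<17-4); WM=17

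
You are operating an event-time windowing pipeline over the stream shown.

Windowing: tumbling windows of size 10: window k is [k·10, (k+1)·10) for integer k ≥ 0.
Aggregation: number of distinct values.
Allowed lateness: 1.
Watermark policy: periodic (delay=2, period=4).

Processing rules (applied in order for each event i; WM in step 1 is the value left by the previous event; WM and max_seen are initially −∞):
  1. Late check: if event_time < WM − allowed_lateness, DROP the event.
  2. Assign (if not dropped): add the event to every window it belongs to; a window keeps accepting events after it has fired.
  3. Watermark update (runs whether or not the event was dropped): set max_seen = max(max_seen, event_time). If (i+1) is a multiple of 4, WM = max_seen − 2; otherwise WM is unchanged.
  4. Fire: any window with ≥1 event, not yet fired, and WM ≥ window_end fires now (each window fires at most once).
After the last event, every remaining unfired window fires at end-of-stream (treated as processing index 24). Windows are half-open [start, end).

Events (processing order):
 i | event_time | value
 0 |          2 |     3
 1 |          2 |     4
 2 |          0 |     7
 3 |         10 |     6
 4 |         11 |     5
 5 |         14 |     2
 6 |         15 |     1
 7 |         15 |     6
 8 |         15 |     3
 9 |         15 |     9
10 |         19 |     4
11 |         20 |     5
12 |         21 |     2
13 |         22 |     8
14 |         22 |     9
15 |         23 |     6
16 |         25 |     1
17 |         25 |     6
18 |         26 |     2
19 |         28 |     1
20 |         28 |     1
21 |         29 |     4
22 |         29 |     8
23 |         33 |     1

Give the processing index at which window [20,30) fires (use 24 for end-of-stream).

23

i=0 t=2 v=3: → [0,10); WM=−∞
i=1 t=2 v=4: → [0,10); WM=−∞
i=2 t=0 v=7: → [0,10); WM=−∞
i=3 t=10 v=6: → [10,20); WM=8
i=4 t=11 v=5: → [10,20); WM=8
i=5 t=14 v=2: → [10,20); WM=8
i=6 t=15 v=1: → [10,20); WM=8
i=7 t=15 v=6: → [10,20); WM=13; [0,10) fires=3
i=8 t=15 v=3: → [10,20); WM=13
i=9 t=15 v=9: → [10,20); WM=13
i=10 t=19 v=4: → [10,20); WM=13
i=11 t=20 v=5: → [20,30); WM=18
i=12 t=21 v=2: → [20,30); WM=18
i=13 t=22 v=8: → [20,30); WM=18
i=14 t=22 v=9: → [20,30); WM=18
i=15 t=23 v=6: → [20,30); WM=21; [10,20) fires=7
i=16 t=25 v=1: → [20,30); WM=21
i=17 t=25 v=6: → [20,30); WM=21
i=18 t=26 v=2: → [20,30); WM=21
i=19 t=28 v=1: → [20,30); WM=26
i=20 t=28 v=1: → [20,30); WM=26
i=21 t=29 v=4: → [20,30); WM=26
i=22 t=29 v=8: → [20,30); WM=26
i=23 t=33 v=1: → [30,40); WM=31; [20,30) fires=7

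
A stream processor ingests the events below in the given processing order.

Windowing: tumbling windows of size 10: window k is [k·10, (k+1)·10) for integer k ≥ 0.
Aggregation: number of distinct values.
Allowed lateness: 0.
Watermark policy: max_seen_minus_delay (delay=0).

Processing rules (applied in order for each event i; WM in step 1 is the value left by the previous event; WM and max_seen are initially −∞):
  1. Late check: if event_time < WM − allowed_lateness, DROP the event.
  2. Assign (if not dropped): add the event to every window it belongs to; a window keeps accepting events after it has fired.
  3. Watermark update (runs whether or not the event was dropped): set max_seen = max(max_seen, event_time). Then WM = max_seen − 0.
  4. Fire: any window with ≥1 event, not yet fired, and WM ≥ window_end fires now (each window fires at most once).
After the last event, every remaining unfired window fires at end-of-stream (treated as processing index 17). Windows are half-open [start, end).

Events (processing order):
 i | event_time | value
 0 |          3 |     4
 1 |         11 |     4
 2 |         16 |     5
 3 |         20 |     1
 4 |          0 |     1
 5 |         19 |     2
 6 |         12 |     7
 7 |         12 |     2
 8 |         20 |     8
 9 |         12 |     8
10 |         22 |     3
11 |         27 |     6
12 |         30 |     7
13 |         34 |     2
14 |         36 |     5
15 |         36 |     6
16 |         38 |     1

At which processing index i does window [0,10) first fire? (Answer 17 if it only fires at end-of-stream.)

i=0 t=3 v=4: → [0,10); WM=3
i=1 t=11 v=4: → [10,20); WM=11; [0,10) fires=1
i=2 t=16 v=5: → [10,20); WM=16
i=3 t=20 v=1: → [20,30); WM=20; [10,20) fires=2
i=4 t=0 v=1: DROP (t<20-0); WM=20
i=5 t=19 v=2: DROP (t<20-0); WM=20
i=6 t=12 v=7: DROP (t<20-0); WM=20
i=7 t=12 v=2: DROP (t<20-0); WM=20
i=8 t=20 v=8: → [20,30); WM=20
i=9 t=12 v=8: DROP (t<20-0); WM=20
i=10 t=22 v=3: → [20,30); WM=22
i=11 t=27 v=6: → [20,30); WM=27
i=12 t=30 v=7: → [30,40); WM=30; [20,30) fires=4
i=13 t=34 v=2: → [30,40); WM=34
i=14 t=36 v=5: → [30,40); WM=36
i=15 t=36 v=6: → [30,40); WM=36
i=16 t=38 v=1: → [30,40); WM=38

1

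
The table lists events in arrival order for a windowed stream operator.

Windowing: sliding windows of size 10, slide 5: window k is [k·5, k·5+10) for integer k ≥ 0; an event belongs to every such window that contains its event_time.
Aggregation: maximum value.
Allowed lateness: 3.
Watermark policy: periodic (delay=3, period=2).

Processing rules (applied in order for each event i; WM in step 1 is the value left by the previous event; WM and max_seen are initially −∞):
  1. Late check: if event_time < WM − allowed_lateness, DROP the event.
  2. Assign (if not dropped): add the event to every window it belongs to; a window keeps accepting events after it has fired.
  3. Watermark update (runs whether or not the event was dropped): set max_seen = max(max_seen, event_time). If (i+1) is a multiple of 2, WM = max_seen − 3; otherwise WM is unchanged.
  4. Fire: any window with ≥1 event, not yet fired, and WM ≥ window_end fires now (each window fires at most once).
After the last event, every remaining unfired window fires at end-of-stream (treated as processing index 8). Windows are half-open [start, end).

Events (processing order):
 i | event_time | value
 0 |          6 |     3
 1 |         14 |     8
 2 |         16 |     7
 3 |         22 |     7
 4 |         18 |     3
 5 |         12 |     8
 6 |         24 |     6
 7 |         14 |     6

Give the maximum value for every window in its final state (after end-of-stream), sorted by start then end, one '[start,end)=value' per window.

[0,10)=3 [5,15)=8 [10,20)=8 [15,25)=7 [20,30)=7

i=0 t=6 v=3: → [5,15),[0,10); WM=−∞
i=1 t=14 v=8: → [10,20),[5,15); WM=11; [0,10) fires=3
i=2 t=16 v=7: → [15,25),[10,20); WM=11
i=3 t=22 v=7: → [20,30),[15,25); WM=19; [5,15) fires=8
i=4 t=18 v=3: → [15,25),[10,20); WM=19
i=5 t=12 v=8: DROP (t<19-3); WM=19
i=6 t=24 v=6: → [20,30),[15,25); WM=19
i=7 t=14 v=6: DROP (t<19-3); WM=21; [10,20) fires=8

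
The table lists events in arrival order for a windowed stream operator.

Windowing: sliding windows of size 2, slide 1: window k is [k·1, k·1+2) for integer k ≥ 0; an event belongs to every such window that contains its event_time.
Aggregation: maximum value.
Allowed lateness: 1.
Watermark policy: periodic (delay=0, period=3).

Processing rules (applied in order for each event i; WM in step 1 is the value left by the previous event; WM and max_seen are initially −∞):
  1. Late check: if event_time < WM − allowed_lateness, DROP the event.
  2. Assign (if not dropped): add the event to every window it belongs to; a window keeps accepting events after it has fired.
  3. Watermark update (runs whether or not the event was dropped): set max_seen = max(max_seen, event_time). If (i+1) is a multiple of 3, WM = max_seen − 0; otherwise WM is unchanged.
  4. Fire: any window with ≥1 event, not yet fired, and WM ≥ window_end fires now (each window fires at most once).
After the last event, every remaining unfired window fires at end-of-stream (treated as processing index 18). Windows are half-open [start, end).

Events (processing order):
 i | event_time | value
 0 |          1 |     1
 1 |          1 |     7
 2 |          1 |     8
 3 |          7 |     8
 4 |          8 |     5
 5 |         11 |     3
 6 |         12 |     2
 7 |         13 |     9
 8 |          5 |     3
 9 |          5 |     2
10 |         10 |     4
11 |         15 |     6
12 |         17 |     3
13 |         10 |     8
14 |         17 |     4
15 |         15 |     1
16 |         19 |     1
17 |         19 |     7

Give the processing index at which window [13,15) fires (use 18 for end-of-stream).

11

i=0 t=1 v=1: → [1,3),[0,2); WM=−∞
i=1 t=1 v=7: → [1,3),[0,2); WM=−∞
i=2 t=1 v=8: → [1,3),[0,2); WM=1
i=3 t=7 v=8: → [7,9),[6,8); WM=1
i=4 t=8 v=5: → [8,10),[7,9); WM=1
i=5 t=11 v=3: → [11,13),[10,12); WM=11; [0,2) fires=8 [1,3) fires=8 [6,8) fires=8 [7,9) fires=8 [8,10) fires=5
i=6 t=12 v=2: → [12,14),[11,13); WM=11
i=7 t=13 v=9: → [13,15),[12,14); WM=11
i=8 t=5 v=3: DROP (t<11-1); WM=13; [10,12) fires=3 [11,13) fires=3
i=9 t=5 v=2: DROP (t<13-1); WM=13
i=10 t=10 v=4: DROP (t<13-1); WM=13
i=11 t=15 v=6: → [15,17),[14,16); WM=15; [12,14) fires=9 [13,15) fires=9
i=12 t=17 v=3: → [17,19),[16,18); WM=15
i=13 t=10 v=8: DROP (t<15-1); WM=15
i=14 t=17 v=4: → [17,19),[16,18); WM=17; [14,16) fires=6 [15,17) fires=6
i=15 t=15 v=1: DROP (t<17-1); WM=17
i=16 t=19 v=1: → [19,21),[18,20); WM=17
i=17 t=19 v=7: → [19,21),[18,20); WM=19; [16,18) fires=4 [17,19) fires=4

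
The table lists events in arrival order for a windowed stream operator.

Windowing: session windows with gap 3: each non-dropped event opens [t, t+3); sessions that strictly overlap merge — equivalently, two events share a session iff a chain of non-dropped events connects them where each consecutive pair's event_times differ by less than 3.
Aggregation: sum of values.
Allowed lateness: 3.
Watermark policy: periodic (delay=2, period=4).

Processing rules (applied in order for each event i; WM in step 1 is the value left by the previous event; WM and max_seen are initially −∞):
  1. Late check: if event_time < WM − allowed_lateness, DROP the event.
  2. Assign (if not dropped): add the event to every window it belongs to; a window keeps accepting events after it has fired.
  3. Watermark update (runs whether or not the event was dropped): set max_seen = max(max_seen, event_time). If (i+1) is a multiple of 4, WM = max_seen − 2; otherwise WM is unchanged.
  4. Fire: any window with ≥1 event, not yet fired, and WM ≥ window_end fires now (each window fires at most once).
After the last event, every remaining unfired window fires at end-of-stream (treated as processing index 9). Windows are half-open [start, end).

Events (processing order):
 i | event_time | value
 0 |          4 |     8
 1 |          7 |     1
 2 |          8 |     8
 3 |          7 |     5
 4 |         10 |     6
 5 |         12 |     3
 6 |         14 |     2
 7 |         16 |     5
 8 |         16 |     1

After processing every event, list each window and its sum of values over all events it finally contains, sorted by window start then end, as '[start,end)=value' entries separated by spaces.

i=0 t=4 v=8: → [4,7); WM=−∞
i=1 t=7 v=1: → [7,10); WM=−∞
i=2 t=8 v=8: → [7,11); WM=−∞
i=3 t=7 v=5: → [7,11); WM=6
i=4 t=10 v=6: → [7,13); WM=6
i=5 t=12 v=3: → [7,15); WM=6
i=6 t=14 v=2: → [7,17); WM=6
i=7 t=16 v=5: → [7,19); WM=14
i=8 t=16 v=1: → [7,19); WM=14

[4,7)=8 [7,19)=31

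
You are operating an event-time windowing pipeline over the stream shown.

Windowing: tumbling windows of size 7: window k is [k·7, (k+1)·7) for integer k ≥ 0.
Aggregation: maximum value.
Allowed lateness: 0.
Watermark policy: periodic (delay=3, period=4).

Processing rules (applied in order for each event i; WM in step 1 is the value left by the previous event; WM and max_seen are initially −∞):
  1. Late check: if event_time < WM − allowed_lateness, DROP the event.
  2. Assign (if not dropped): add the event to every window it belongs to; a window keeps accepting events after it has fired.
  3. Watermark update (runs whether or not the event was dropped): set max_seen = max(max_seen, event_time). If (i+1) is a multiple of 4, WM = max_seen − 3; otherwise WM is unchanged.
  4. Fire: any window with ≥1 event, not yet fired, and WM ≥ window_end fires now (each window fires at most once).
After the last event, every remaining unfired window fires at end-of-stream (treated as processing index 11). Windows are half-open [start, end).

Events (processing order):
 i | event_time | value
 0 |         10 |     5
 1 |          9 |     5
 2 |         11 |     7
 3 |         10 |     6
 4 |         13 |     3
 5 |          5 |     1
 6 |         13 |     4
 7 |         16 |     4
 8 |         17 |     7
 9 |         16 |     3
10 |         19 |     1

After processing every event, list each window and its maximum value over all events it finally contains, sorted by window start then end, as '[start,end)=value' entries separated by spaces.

i=0 t=10 v=5: → [7,14); WM=−∞
i=1 t=9 v=5: → [7,14); WM=−∞
i=2 t=11 v=7: → [7,14); WM=−∞
i=3 t=10 v=6: → [7,14); WM=8
i=4 t=13 v=3: → [7,14); WM=8
i=5 t=5 v=1: DROP (t<8-0); WM=8
i=6 t=13 v=4: → [7,14); WM=8
i=7 t=16 v=4: → [14,21); WM=13
i=8 t=17 v=7: → [14,21); WM=13
i=9 t=16 v=3: → [14,21); WM=13
i=10 t=19 v=1: → [14,21); WM=13

[7,14)=7 [14,21)=7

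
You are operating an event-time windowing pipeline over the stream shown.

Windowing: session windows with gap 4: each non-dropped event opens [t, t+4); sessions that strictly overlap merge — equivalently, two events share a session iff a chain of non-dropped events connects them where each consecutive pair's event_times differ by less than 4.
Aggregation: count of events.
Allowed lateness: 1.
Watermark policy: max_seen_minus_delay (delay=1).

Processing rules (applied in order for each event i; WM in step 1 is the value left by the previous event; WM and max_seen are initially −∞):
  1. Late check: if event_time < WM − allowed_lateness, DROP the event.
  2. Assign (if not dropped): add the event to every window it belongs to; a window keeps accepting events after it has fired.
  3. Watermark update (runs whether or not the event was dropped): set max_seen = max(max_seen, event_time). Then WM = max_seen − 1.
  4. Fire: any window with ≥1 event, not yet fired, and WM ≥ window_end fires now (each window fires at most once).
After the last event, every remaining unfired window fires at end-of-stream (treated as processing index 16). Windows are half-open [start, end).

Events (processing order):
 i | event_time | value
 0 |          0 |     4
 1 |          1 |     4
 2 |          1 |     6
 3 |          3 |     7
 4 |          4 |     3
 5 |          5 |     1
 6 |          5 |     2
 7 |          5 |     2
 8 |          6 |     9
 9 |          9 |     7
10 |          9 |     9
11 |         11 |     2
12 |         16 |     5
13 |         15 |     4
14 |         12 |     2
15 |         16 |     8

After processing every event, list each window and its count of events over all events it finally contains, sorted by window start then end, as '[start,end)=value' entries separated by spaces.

i=0 t=0 v=4: → [0,4); WM=-1
i=1 t=1 v=4: → [0,5); WM=0
i=2 t=1 v=6: → [0,5); WM=0
i=3 t=3 v=7: → [0,7); WM=2
i=4 t=4 v=3: → [0,8); WM=3
i=5 t=5 v=1: → [0,9); WM=4
i=6 t=5 v=2: → [0,9); WM=4
i=7 t=5 v=2: → [0,9); WM=4
i=8 t=6 v=9: → [0,10); WM=5
i=9 t=9 v=7: → [0,13); WM=8
i=10 t=9 v=9: → [0,13); WM=8
i=11 t=11 v=2: → [0,15); WM=10
i=12 t=16 v=5: → [16,20); WM=15
i=13 t=15 v=4: → [15,20); WM=15
i=14 t=12 v=2: DROP (t<15-1); WM=15
i=15 t=16 v=8: → [15,20); WM=15

[0,15)=12 [15,20)=3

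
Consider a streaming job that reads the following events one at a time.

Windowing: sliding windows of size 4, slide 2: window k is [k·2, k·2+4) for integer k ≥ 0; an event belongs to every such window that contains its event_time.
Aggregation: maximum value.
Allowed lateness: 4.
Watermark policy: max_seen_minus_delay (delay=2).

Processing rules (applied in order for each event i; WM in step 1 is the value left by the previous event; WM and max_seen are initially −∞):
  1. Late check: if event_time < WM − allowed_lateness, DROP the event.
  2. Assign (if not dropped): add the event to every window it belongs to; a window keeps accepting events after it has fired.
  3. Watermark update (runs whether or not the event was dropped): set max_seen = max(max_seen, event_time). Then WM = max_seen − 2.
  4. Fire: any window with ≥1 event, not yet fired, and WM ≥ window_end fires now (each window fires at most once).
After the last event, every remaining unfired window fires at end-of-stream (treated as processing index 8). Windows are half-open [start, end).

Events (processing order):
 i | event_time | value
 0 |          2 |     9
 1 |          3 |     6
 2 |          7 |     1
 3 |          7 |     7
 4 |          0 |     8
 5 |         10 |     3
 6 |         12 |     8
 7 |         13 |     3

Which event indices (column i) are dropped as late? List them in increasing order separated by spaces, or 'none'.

i=0 t=2 v=9: → [2,6),[0,4); WM=0
i=1 t=3 v=6: → [2,6),[0,4); WM=1
i=2 t=7 v=1: → [6,10),[4,8); WM=5; [0,4) fires=9
i=3 t=7 v=7: → [6,10),[4,8); WM=5
i=4 t=0 v=8: DROP (t<5-4); WM=5
i=5 t=10 v=3: → [10,14),[8,12); WM=8; [2,6) fires=9 [4,8) fires=7
i=6 t=12 v=8: → [12,16),[10,14); WM=10; [6,10) fires=7
i=7 t=13 v=3: → [12,16),[10,14); WM=11

4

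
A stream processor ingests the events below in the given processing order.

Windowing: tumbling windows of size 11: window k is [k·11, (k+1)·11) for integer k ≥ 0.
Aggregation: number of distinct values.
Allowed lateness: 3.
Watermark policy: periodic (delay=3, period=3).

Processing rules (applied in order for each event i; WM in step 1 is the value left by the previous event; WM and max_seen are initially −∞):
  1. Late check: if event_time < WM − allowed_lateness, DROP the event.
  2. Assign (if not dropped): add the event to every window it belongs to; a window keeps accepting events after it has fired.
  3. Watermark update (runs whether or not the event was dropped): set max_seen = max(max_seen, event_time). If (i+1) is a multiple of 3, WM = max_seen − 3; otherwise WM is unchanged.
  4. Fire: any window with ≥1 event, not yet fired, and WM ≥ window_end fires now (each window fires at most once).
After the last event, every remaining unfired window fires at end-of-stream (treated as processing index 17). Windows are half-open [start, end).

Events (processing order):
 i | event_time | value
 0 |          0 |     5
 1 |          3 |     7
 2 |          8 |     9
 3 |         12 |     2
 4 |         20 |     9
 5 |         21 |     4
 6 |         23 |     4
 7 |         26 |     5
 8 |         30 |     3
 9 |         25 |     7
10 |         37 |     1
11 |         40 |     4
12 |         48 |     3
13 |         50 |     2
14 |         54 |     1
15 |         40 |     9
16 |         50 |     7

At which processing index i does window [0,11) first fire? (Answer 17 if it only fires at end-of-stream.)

i=0 t=0 v=5: → [0,11); WM=−∞
i=1 t=3 v=7: → [0,11); WM=−∞
i=2 t=8 v=9: → [0,11); WM=5
i=3 t=12 v=2: → [11,22); WM=5
i=4 t=20 v=9: → [11,22); WM=5
i=5 t=21 v=4: → [11,22); WM=18; [0,11) fires=3
i=6 t=23 v=4: → [22,33); WM=18
i=7 t=26 v=5: → [22,33); WM=18
i=8 t=30 v=3: → [22,33); WM=27; [11,22) fires=3
i=9 t=25 v=7: → [22,33); WM=27
i=10 t=37 v=1: → [33,44); WM=27
i=11 t=40 v=4: → [33,44); WM=37; [22,33) fires=4
i=12 t=48 v=3: → [44,55); WM=37
i=13 t=50 v=2: → [44,55); WM=37
i=14 t=54 v=1: → [44,55); WM=51; [33,44) fires=2
i=15 t=40 v=9: DROP (t<51-3); WM=51
i=16 t=50 v=7: → [44,55); WM=51

5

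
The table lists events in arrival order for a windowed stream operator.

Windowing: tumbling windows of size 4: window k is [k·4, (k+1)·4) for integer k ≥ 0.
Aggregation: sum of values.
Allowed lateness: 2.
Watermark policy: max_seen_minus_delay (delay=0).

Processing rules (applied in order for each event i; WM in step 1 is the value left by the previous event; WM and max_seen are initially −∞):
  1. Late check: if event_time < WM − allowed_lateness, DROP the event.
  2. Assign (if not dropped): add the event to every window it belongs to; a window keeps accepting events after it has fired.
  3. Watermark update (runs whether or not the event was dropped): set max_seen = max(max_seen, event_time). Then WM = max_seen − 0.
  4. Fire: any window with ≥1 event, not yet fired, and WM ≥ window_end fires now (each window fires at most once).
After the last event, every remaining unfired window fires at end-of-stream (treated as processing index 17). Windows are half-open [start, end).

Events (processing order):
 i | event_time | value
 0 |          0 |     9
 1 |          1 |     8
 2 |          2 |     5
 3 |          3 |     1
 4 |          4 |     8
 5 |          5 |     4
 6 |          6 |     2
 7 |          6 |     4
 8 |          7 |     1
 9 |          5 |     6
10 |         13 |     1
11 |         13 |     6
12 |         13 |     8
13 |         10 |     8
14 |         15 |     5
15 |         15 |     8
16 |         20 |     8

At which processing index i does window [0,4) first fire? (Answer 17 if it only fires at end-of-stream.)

i=0 t=0 v=9: → [0,4); WM=0
i=1 t=1 v=8: → [0,4); WM=1
i=2 t=2 v=5: → [0,4); WM=2
i=3 t=3 v=1: → [0,4); WM=3
i=4 t=4 v=8: → [4,8); WM=4; [0,4) fires=23
i=5 t=5 v=4: → [4,8); WM=5
i=6 t=6 v=2: → [4,8); WM=6
i=7 t=6 v=4: → [4,8); WM=6
i=8 t=7 v=1: → [4,8); WM=7
i=9 t=5 v=6: → [4,8); WM=7
i=10 t=13 v=1: → [12,16); WM=13; [4,8) fires=25
i=11 t=13 v=6: → [12,16); WM=13
i=12 t=13 v=8: → [12,16); WM=13
i=13 t=10 v=8: DROP (t<13-2); WM=13
i=14 t=15 v=5: → [12,16); WM=15
i=15 t=15 v=8: → [12,16); WM=15
i=16 t=20 v=8: → [20,24); WM=20; [12,16) fires=28

4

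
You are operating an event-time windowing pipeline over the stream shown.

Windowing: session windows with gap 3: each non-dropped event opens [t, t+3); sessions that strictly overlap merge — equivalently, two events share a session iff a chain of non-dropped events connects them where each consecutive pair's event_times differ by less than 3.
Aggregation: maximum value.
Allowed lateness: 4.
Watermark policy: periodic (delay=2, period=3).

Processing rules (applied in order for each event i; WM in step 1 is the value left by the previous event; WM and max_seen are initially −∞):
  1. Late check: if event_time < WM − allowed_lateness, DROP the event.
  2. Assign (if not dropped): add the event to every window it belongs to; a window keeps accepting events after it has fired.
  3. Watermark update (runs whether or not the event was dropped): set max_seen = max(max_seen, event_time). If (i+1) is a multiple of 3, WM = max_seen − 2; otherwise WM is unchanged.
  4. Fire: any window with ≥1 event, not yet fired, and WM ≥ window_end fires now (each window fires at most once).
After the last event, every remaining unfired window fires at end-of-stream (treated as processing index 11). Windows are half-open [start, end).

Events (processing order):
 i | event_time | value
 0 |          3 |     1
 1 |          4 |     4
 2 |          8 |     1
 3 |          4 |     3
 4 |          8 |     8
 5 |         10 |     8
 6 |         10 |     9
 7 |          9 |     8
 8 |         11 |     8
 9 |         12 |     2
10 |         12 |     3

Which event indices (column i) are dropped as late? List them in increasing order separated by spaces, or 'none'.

none

i=0 t=3 v=1: → [3,6); WM=−∞
i=1 t=4 v=4: → [3,7); WM=−∞
i=2 t=8 v=1: → [8,11); WM=6
i=3 t=4 v=3: → [3,7); WM=6
i=4 t=8 v=8: → [8,11); WM=6
i=5 t=10 v=8: → [8,13); WM=8
i=6 t=10 v=9: → [8,13); WM=8
i=7 t=9 v=8: → [8,13); WM=8
i=8 t=11 v=8: → [8,14); WM=9
i=9 t=12 v=2: → [8,15); WM=9
i=10 t=12 v=3: → [8,15); WM=9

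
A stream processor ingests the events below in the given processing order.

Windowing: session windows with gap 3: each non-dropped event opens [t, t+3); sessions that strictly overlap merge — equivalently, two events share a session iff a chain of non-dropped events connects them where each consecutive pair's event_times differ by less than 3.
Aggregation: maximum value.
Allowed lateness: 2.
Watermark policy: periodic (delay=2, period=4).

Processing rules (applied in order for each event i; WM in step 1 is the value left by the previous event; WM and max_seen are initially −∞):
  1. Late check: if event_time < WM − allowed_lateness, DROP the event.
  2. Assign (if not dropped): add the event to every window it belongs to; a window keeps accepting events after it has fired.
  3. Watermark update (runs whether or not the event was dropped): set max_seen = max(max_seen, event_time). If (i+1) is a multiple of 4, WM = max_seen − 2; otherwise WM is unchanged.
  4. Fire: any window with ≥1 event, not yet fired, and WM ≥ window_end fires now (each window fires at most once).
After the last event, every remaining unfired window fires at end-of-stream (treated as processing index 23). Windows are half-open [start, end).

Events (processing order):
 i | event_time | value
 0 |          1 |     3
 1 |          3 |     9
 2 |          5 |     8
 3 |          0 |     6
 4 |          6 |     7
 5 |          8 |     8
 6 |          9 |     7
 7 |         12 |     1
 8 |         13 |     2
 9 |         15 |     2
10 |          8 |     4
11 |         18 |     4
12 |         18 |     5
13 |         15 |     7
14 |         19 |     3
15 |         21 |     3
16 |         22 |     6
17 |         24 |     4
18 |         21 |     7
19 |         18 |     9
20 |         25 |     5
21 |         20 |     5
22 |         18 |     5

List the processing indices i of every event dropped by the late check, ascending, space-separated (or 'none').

i=0 t=1 v=3: → [1,4); WM=−∞
i=1 t=3 v=9: → [1,6); WM=−∞
i=2 t=5 v=8: → [1,8); WM=−∞
i=3 t=0 v=6: → [0,8); WM=3
i=4 t=6 v=7: → [0,9); WM=3
i=5 t=8 v=8: → [0,11); WM=3
i=6 t=9 v=7: → [0,12); WM=3
i=7 t=12 v=1: → [12,15); WM=10
i=8 t=13 v=2: → [12,16); WM=10
i=9 t=15 v=2: → [12,18); WM=10
i=10 t=8 v=4: → [0,12); WM=10
i=11 t=18 v=4: → [18,21); WM=16
i=12 t=18 v=5: → [18,21); WM=16
i=13 t=15 v=7: → [12,18); WM=16
i=14 t=19 v=3: → [18,22); WM=16
i=15 t=21 v=3: → [18,24); WM=19
i=16 t=22 v=6: → [18,25); WM=19
i=17 t=24 v=4: → [18,27); WM=19
i=18 t=21 v=7: → [18,27); WM=19
i=19 t=18 v=9: → [18,27); WM=22
i=20 t=25 v=5: → [18,28); WM=22
i=21 t=20 v=5: → [18,28); WM=22
i=22 t=18 v=5: DROP (t<22-2); WM=22

22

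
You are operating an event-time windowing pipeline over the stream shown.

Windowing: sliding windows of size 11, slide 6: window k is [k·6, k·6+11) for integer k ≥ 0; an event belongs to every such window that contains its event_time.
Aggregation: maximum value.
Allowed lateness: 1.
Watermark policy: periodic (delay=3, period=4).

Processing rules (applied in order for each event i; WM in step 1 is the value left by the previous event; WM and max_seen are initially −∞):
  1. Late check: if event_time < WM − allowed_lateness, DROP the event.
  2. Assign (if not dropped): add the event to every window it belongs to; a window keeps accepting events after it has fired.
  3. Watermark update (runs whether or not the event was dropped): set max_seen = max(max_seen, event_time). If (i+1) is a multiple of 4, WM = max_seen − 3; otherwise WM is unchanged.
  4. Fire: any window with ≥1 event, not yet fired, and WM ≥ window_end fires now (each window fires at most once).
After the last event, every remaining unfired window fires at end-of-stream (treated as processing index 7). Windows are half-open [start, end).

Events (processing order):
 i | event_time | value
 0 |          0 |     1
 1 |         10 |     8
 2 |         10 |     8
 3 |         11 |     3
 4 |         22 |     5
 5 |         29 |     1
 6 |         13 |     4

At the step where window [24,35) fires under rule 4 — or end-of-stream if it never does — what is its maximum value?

1

i=0 t=0 v=1: → [0,11); WM=−∞
i=1 t=10 v=8: → [6,17),[0,11); WM=−∞
i=2 t=10 v=8: → [6,17),[0,11); WM=−∞
i=3 t=11 v=3: → [6,17); WM=8
i=4 t=22 v=5: → [18,29),[12,23); WM=8
i=5 t=29 v=1: → [24,35); WM=8
i=6 t=13 v=4: → [12,23),[6,17); WM=8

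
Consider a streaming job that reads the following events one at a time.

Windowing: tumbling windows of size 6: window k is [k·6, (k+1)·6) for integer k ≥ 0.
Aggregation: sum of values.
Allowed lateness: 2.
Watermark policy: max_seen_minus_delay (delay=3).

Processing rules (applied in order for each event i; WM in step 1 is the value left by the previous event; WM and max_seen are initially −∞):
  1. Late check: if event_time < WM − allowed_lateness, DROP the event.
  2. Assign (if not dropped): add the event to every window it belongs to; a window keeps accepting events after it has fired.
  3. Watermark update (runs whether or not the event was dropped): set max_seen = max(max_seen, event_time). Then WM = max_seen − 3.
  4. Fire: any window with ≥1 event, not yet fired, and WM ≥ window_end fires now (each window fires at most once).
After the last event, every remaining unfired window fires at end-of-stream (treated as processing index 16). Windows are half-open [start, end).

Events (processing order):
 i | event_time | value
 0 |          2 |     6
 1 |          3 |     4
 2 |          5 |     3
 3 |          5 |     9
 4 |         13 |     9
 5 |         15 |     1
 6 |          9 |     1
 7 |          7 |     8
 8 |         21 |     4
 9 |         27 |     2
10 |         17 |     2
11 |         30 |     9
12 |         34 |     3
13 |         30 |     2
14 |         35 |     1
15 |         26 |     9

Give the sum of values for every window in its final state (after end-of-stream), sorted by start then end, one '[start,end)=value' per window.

[0,6)=22 [12,18)=10 [18,24)=4 [24,30)=2 [30,36)=15

i=0 t=2 v=6: → [0,6); WM=-1
i=1 t=3 v=4: → [0,6); WM=0
i=2 t=5 v=3: → [0,6); WM=2
i=3 t=5 v=9: → [0,6); WM=2
i=4 t=13 v=9: → [12,18); WM=10; [0,6) fires=22
i=5 t=15 v=1: → [12,18); WM=12
i=6 t=9 v=1: DROP (t<12-2); WM=12
i=7 t=7 v=8: DROP (t<12-2); WM=12
i=8 t=21 v=4: → [18,24); WM=18; [12,18) fires=10
i=9 t=27 v=2: → [24,30); WM=24; [18,24) fires=4
i=10 t=17 v=2: DROP (t<24-2); WM=24
i=11 t=30 v=9: → [30,36); WM=27
i=12 t=34 v=3: → [30,36); WM=31; [24,30) fires=2
i=13 t=30 v=2: → [30,36); WM=31
i=14 t=35 v=1: → [30,36); WM=32
i=15 t=26 v=9: DROP (t<32-2); WM=32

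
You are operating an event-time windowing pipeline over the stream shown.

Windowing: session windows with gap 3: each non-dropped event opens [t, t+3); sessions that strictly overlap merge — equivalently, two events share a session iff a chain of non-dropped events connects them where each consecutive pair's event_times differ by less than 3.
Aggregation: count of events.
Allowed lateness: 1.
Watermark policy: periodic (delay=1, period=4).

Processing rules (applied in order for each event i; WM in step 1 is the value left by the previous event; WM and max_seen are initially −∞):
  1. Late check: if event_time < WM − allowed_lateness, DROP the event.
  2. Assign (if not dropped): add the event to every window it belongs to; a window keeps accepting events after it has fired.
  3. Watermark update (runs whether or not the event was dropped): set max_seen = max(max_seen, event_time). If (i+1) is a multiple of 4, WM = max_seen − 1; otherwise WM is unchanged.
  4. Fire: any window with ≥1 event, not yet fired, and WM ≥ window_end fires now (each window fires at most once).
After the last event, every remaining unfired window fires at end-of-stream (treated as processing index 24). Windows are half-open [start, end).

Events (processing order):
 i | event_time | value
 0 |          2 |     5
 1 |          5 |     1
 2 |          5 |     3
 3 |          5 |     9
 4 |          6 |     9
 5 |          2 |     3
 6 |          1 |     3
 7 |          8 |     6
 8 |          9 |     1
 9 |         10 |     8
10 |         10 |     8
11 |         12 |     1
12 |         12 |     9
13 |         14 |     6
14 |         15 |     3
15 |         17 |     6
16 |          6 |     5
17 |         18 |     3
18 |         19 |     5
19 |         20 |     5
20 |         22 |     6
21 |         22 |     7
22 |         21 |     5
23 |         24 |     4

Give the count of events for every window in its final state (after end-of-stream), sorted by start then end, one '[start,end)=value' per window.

i=0 t=2 v=5: → [2,5); WM=−∞
i=1 t=5 v=1: → [5,8); WM=−∞
i=2 t=5 v=3: → [5,8); WM=−∞
i=3 t=5 v=9: → [5,8); WM=4
i=4 t=6 v=9: → [5,9); WM=4
i=5 t=2 v=3: DROP (t<4-1); WM=4
i=6 t=1 v=3: DROP (t<4-1); WM=4
i=7 t=8 v=6: → [5,11); WM=7
i=8 t=9 v=1: → [5,12); WM=7
i=9 t=10 v=8: → [5,13); WM=7
i=10 t=10 v=8: → [5,13); WM=7
i=11 t=12 v=1: → [5,15); WM=11
i=12 t=12 v=9: → [5,15); WM=11
i=13 t=14 v=6: → [5,17); WM=11
i=14 t=15 v=3: → [5,18); WM=11
i=15 t=17 v=6: → [5,20); WM=16
i=16 t=6 v=5: DROP (t<16-1); WM=16
i=17 t=18 v=3: → [5,21); WM=16
i=18 t=19 v=5: → [5,22); WM=16
i=19 t=20 v=5: → [5,23); WM=19
i=20 t=22 v=6: → [5,25); WM=19
i=21 t=22 v=7: → [5,25); WM=19
i=22 t=21 v=5: → [5,25); WM=19
i=23 t=24 v=4: → [5,27); WM=23

[2,5)=1 [5,27)=20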